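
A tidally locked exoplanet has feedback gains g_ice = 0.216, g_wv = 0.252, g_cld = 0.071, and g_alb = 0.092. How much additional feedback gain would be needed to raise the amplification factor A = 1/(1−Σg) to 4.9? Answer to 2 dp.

Current total gain = 0.631.
Target gain for A = 4.9: g* = 1 − 1/4.9 = 0.7959.
Additional gain needed = 0.7959 − 0.631 = 0.16.

0.16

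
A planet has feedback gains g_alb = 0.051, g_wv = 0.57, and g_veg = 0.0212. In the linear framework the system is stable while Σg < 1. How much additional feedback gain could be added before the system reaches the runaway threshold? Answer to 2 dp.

0.36

Current total gain = 0.051 + 0.57 + 0.0212 = 0.6422.
Margin to runaway = 1 − 0.6422 = 0.36.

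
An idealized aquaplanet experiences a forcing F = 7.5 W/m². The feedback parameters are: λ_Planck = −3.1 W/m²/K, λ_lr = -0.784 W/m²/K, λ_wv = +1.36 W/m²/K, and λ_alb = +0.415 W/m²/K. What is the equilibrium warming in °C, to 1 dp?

Net feedback parameter λ = (−3.1) + (-0.784) + (+1.36) + (+0.415) = -2.109 W/m²/K.
ΔT = −F/λ = −7.5/(-2.109) = 3.6 °C.

3.6 °C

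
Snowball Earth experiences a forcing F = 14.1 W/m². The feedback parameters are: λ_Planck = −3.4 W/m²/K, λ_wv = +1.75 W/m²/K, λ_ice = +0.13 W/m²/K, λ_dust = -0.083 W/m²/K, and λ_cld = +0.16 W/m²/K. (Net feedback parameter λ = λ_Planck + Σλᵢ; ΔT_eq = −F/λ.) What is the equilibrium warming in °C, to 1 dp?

Net feedback parameter λ = (−3.4) + (+1.75) + (+0.13) + (-0.083) + (+0.16) = -1.443 W/m²/K.
ΔT = −F/λ = −14.1/(-1.443) = 9.8 °C.

9.8 °C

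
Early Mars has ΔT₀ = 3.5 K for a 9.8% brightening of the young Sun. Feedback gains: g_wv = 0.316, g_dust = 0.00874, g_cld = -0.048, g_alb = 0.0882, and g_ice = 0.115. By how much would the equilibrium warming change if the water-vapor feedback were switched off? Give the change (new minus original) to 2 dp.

Original: g = 0.47994, ΔT = 3.5/(1−0.47994) = 6.7300 K.
Without water-vapor: g' = 0.16394, ΔT' = 3.5/(1−0.16394) = 4.1863 K.
Change = 4.1863 − 6.7300 = -2.54 K.

-2.54 K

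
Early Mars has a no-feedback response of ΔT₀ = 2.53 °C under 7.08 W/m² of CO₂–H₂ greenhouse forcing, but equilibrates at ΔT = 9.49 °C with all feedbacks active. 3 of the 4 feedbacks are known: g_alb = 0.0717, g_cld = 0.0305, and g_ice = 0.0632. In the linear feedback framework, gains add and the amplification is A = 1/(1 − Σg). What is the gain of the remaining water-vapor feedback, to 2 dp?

Amplification A = ΔT/ΔT₀ = 9.49/2.53 = 3.751.
Total gain g = 1 − 1/A = 1 − 1/3.751 = 0.7334.
Known gains sum to 0.0717 + 0.0305 + 0.0632 = 0.1654.
g_wv = 0.7334 − 0.1654 = 0.57.

0.57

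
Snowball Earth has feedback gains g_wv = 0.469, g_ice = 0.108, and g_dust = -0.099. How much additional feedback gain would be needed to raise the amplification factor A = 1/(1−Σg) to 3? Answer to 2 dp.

Current total gain = 0.478.
Target gain for A = 3: g* = 1 − 1/3 = 0.6667.
Additional gain needed = 0.6667 − 0.478 = 0.19.

0.19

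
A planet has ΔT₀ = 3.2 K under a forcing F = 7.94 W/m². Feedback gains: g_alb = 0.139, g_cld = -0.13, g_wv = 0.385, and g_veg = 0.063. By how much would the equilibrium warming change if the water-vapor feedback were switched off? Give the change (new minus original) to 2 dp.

Original: g = 0.457, ΔT = 3.2/(1−0.457) = 5.8932 K.
Without water-vapor: g' = 0.072, ΔT' = 3.2/(1−0.072) = 3.4483 K.
Change = 3.4483 − 5.8932 = -2.44 K.

-2.44 K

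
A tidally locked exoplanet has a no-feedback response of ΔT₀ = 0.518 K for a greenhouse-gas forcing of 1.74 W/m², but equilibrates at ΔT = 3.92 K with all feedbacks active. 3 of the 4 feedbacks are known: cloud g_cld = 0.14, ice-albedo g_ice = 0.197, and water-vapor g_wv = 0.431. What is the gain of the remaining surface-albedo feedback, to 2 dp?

Amplification A = ΔT/ΔT₀ = 3.92/0.518 = 7.568.
Total gain g = 1 − 1/A = 1 − 1/7.568 = 0.8679.
Known gains sum to 0.14 + 0.197 + 0.431 = 0.768.
g_alb = 0.8679 − 0.768 = 0.10.

0.10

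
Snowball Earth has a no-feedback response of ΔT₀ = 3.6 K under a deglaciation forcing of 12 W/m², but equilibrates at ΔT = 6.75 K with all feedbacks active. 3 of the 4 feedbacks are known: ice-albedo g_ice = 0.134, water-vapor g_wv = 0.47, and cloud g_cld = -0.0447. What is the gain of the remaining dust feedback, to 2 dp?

-0.09

Amplification A = ΔT/ΔT₀ = 6.75/3.6 = 1.875.
Total gain g = 1 − 1/A = 1 − 1/1.875 = 0.4667.
Known gains sum to 0.134 + 0.47 − 0.0447 = 0.5593.
g_dust = 0.4667 − 0.5593 = -0.09.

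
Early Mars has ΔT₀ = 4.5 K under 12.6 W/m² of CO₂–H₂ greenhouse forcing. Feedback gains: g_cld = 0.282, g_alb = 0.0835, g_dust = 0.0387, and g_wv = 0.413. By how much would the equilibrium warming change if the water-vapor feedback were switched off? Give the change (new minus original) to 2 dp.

Original: g = 0.8172, ΔT = 4.5/(1−0.8172) = 24.6171 K.
Without water-vapor: g' = 0.4042, ΔT' = 4.5/(1−0.4042) = 7.5529 K.
Change = 7.5529 − 24.6171 = -17.06 K.

-17.06 K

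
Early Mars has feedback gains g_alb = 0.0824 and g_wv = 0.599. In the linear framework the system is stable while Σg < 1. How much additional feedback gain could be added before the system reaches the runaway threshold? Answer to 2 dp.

Current total gain = 0.0824 + 0.599 = 0.6814.
Margin to runaway = 1 − 0.6814 = 0.32.

0.32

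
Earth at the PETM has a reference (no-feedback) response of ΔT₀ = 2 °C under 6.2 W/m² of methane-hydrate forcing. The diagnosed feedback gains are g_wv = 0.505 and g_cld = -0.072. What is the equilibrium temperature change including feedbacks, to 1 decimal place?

Total gain g = 0.505 − 0.072 = 0.433.
Amplification A = 1/(1 − 0.433) = 1.764.
ΔT = 2 × 1.764 = 3.5 °C.

3.5 °C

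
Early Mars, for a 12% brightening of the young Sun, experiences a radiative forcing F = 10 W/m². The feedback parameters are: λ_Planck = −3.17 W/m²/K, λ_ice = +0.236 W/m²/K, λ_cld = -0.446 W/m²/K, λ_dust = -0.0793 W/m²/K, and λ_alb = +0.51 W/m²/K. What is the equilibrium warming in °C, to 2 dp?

Net feedback parameter λ = (−3.17) + (+0.236) + (-0.446) + (-0.0793) + (+0.51) = -2.9493 W/m²/K.
ΔT = −F/λ = −10/(-2.9493) = 3.39 °C.

3.39 °C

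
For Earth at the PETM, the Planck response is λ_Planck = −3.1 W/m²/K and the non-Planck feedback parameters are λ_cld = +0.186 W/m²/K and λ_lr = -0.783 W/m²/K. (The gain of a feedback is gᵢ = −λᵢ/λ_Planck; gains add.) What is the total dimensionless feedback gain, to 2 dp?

Convert to gains: g_cld = 0.186/3.1 = 0.06; g_lr = -0.783/3.1 = -0.2526.
Total gain g = -0.1926.

-0.19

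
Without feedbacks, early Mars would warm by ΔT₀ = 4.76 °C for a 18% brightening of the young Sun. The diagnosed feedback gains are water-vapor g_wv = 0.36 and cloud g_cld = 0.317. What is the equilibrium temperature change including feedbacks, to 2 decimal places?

Total gain g = 0.36 + 0.317 = 0.677.
Amplification A = 1/(1 − 0.677) = 3.096.
ΔT = 4.76 × 3.096 = 14.74 °C.

14.74 °C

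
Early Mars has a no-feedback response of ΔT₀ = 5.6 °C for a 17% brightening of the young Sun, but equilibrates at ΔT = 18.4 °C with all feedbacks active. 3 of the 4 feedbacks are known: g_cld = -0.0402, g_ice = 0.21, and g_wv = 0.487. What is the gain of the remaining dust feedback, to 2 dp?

Amplification A = ΔT/ΔT₀ = 18.4/5.6 = 3.286.
Total gain g = 1 − 1/A = 1 − 1/3.286 = 0.6957.
Known gains sum to -0.0402 + 0.21 + 0.487 = 0.6568.
g_dust = 0.6957 − 0.6568 = 0.04.

0.04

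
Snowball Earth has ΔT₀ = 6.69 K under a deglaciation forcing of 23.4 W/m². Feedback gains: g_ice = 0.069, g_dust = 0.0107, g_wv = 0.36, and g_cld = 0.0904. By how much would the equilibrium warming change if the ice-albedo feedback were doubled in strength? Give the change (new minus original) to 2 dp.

Original: g = 0.5301, ΔT = 6.69/(1−0.5301) = 14.2371 K.
With doubled ice-albedo: g' = 0.5991, ΔT' = 6.69/(1−0.5991) = 16.6875 K.
Change = 16.6875 − 14.2371 = 2.45 K.

2.45 K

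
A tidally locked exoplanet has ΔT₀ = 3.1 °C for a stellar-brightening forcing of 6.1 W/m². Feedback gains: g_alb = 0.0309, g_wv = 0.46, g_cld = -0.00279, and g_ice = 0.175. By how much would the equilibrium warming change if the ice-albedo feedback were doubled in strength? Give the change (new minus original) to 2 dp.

Original: g = 0.66311, ΔT = 3.1/(1−0.66311) = 9.2018 °C.
With doubled ice-albedo: g' = 0.83811, ΔT' = 3.1/(1−0.83811) = 19.1488 °C.
Change = 19.1488 − 9.2018 = 9.95 °C.

9.95 °C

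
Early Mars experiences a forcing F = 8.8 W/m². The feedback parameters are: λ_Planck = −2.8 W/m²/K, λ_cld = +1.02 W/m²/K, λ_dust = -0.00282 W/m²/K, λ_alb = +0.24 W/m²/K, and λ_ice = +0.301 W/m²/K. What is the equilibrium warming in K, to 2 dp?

Net feedback parameter λ = (−2.8) + (+1.02) + (-0.00282) + (+0.24) + (+0.301) = -1.24182 W/m²/K.
ΔT = −F/λ = −8.8/(-1.24182) = 7.09 K.

7.09 K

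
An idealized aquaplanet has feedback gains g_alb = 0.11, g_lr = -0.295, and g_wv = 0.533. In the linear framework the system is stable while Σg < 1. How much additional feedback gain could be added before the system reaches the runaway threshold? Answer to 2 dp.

Current total gain = 0.11 − 0.295 + 0.533 = 0.348.
Margin to runaway = 1 − 0.348 = 0.65.

0.65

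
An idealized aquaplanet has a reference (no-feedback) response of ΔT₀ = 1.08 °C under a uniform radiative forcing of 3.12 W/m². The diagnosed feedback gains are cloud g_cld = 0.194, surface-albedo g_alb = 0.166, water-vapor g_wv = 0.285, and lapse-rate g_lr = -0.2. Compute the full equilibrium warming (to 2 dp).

1.95 °C

Total gain g = 0.194 + 0.166 + 0.285 − 0.2 = 0.445.
Amplification A = 1/(1 − 0.445) = 1.802.
ΔT = 1.08 × 1.802 = 1.95 °C.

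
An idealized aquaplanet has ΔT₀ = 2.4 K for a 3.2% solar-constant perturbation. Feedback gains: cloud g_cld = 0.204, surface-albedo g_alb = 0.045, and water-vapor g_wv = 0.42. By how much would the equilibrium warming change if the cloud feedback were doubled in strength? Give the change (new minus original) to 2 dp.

Original: g = 0.669, ΔT = 2.4/(1−0.669) = 7.2508 K.
With doubled cloud: g' = 0.873, ΔT' = 2.4/(1−0.873) = 18.8976 K.
Change = 18.8976 − 7.2508 = 11.65 K.

11.65 K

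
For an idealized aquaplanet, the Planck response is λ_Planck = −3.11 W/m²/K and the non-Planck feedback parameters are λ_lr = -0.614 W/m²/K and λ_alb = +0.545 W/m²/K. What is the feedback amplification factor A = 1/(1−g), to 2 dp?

Convert to gains: g_lr = -0.614/3.11 = -0.1974; g_alb = 0.545/3.11 = 0.1752.
Total gain g = -0.0222.
A = 1/(1 + 0.0222) = 0.98.

0.98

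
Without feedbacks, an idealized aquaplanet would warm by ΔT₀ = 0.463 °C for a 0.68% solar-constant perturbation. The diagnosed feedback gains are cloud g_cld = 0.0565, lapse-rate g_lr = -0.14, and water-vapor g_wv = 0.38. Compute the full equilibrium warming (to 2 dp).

0.66 °C

Total gain g = 0.0565 − 0.14 + 0.38 = 0.2965.
Amplification A = 1/(1 − 0.2965) = 1.421.
ΔT = 0.463 × 1.421 = 0.66 °C.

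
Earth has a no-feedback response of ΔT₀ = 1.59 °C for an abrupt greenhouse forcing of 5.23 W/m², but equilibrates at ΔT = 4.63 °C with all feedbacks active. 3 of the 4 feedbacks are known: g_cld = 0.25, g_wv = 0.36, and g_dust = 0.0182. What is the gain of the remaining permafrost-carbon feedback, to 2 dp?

Amplification A = ΔT/ΔT₀ = 4.63/1.59 = 2.912.
Total gain g = 1 − 1/A = 1 − 1/2.912 = 0.6566.
Known gains sum to 0.25 + 0.36 + 0.0182 = 0.6282.
g_pf = 0.6566 − 0.6282 = 0.03.

0.03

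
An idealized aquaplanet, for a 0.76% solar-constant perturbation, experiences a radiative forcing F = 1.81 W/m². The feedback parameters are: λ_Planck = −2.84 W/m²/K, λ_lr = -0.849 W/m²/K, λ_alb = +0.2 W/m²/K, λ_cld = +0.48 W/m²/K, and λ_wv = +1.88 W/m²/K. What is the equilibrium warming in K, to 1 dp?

1.6 K

Net feedback parameter λ = (−2.84) + (-0.849) + (+0.2) + (+0.48) + (+1.88) = -1.129 W/m²/K.
ΔT = −F/λ = −1.81/(-1.129) = 1.6 K.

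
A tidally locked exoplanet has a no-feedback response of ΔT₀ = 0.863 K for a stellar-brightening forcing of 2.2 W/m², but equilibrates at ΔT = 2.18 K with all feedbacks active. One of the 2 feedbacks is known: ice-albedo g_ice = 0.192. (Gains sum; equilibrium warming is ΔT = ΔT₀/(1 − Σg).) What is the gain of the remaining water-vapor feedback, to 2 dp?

0.41

Amplification A = ΔT/ΔT₀ = 2.18/0.863 = 2.526.
Total gain g = 1 − 1/A = 1 − 1/2.526 = 0.6041.
The known gain is 0.192.
g_wv = 0.6041 − 0.192 = 0.41.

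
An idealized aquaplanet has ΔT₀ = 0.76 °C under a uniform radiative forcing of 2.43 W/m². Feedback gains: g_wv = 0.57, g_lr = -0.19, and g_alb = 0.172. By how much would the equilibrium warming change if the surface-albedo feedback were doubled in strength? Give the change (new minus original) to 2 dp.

1.06 °C

Original: g = 0.552, ΔT = 0.76/(1−0.552) = 1.6964 °C.
With doubled surface-albedo: g' = 0.724, ΔT' = 0.76/(1−0.724) = 2.7536 °C.
Change = 2.7536 − 1.6964 = 1.06 °C.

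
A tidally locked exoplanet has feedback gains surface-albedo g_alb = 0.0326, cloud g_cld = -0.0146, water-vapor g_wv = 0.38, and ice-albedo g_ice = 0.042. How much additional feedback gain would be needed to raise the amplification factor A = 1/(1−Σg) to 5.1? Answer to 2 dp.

0.36

Current total gain = 0.44.
Target gain for A = 5.1: g* = 1 − 1/5.1 = 0.8039.
Additional gain needed = 0.8039 − 0.44 = 0.36.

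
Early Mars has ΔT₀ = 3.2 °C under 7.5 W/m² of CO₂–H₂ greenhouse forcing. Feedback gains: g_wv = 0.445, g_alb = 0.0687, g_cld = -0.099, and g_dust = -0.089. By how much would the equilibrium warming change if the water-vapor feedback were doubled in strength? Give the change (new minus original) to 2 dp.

Original: g = 0.3257, ΔT = 3.2/(1−0.3257) = 4.7457 °C.
With doubled water-vapor: g' = 0.7707, ΔT' = 3.2/(1−0.7707) = 13.9555 °C.
Change = 13.9555 − 4.7457 = 9.21 °C.

9.21 °C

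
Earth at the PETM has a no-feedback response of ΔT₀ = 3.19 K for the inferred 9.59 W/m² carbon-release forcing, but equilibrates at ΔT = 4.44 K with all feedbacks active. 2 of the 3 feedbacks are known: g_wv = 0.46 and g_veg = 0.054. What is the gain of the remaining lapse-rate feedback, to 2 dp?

Amplification A = ΔT/ΔT₀ = 4.44/3.19 = 1.392.
Total gain g = 1 − 1/A = 1 − 1/1.392 = 0.2816.
Known gains sum to 0.46 + 0.054 = 0.514.
g_lr = 0.2816 − 0.514 = -0.23.

-0.23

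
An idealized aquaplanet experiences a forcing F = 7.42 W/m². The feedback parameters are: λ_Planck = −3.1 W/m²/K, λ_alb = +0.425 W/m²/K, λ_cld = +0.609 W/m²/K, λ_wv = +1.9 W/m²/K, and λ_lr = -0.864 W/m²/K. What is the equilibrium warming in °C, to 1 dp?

7.2 °C

Net feedback parameter λ = (−3.1) + (+0.425) + (+0.609) + (+1.9) + (-0.864) = -1.03 W/m²/K.
ΔT = −F/λ = −7.42/(-1.03) = 7.2 °C.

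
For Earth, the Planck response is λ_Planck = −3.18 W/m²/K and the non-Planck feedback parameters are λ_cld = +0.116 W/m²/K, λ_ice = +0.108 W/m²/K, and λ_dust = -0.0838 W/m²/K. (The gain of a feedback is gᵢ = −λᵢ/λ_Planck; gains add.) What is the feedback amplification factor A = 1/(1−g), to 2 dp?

1.05

Convert to gains: g_cld = 0.116/3.18 = 0.03648; g_ice = 0.108/3.18 = 0.03396; g_dust = -0.0838/3.18 = -0.02635.
Total gain g = 0.04409.
A = 1/(1 − 0.04409) = 1.05.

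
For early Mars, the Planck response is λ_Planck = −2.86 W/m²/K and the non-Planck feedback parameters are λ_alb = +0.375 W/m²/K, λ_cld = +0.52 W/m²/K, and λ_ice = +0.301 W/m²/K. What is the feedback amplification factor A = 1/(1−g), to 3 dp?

1.719

Convert to gains: g_alb = 0.375/2.86 = 0.1311; g_cld = 0.52/2.86 = 0.1818; g_ice = 0.301/2.86 = 0.1052.
Total gain g = 0.4181.
A = 1/(1 − 0.4181) = 1.719.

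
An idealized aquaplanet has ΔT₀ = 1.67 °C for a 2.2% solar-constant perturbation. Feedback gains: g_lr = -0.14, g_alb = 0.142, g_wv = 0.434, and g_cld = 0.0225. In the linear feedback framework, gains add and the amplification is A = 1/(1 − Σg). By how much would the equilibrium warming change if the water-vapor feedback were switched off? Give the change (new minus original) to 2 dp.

Original: g = 0.4585, ΔT = 1.67/(1−0.4585) = 3.0840 °C.
Without water-vapor: g' = 0.0245, ΔT' = 1.67/(1−0.0245) = 1.7119 °C.
Change = 1.7119 − 3.0840 = -1.37 °C.

-1.37 °C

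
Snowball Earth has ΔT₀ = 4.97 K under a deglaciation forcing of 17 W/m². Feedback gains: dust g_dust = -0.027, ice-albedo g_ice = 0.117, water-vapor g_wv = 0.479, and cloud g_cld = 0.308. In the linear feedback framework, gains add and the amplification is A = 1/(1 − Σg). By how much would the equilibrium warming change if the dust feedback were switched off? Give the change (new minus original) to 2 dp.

11.36 K

Original: g = 0.877, ΔT = 4.97/(1−0.877) = 40.4065 K.
Without dust: g' = 0.904, ΔT' = 4.97/(1−0.904) = 51.7708 K.
Change = 51.7708 − 40.4065 = 11.36 K.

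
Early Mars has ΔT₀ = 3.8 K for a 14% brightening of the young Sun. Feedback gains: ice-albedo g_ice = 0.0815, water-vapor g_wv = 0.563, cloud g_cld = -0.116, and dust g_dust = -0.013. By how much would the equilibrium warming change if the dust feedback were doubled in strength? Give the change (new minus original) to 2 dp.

-0.20 K

Original: g = 0.5155, ΔT = 3.8/(1−0.5155) = 7.8431 K.
With doubled dust: g' = 0.5025, ΔT' = 3.8/(1−0.5025) = 7.6382 K.
Change = 7.6382 − 7.8431 = -0.20 K.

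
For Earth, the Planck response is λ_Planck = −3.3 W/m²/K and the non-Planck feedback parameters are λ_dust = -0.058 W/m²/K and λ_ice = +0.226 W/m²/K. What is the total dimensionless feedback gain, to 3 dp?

Convert to gains: g_dust = -0.058/3.3 = -0.01758; g_ice = 0.226/3.3 = 0.06848.
Total gain g = 0.0509.

0.051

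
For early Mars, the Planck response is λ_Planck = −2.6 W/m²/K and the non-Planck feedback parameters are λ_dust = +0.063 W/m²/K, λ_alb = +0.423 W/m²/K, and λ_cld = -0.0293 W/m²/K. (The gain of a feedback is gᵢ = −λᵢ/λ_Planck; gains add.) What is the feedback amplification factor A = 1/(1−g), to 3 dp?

1.213

Convert to gains: g_dust = 0.063/2.6 = 0.02423; g_alb = 0.423/2.6 = 0.1627; g_cld = -0.0293/2.6 = -0.01127.
Total gain g = 0.17566.
A = 1/(1 − 0.17566) = 1.213.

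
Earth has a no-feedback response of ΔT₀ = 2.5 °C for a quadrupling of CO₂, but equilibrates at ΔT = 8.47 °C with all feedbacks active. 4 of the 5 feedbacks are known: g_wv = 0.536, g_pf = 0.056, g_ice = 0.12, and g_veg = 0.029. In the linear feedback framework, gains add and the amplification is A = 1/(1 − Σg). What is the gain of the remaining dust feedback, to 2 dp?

Amplification A = ΔT/ΔT₀ = 8.47/2.5 = 3.388.
Total gain g = 1 − 1/A = 1 − 1/3.388 = 0.7048.
Known gains sum to 0.536 + 0.056 + 0.12 + 0.029 = 0.741.
g_dust = 0.7048 − 0.741 = -0.04.

-0.04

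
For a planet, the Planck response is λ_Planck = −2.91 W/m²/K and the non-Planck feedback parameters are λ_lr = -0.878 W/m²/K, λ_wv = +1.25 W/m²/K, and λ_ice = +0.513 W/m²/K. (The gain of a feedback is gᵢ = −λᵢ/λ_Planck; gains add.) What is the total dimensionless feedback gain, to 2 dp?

0.30

Convert to gains: g_lr = -0.878/2.91 = -0.3017; g_wv = 1.25/2.91 = 0.4296; g_ice = 0.513/2.91 = 0.1763.
Total gain g = 0.3042.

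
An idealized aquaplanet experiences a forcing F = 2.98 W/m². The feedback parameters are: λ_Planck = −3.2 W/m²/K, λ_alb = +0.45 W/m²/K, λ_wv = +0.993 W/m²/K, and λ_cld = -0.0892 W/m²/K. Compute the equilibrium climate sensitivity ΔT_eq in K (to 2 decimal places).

Net feedback parameter λ = (−3.2) + (+0.45) + (+0.993) + (-0.0892) = -1.8462 W/m²/K.
ΔT = −F/λ = −2.98/(-1.8462) = 1.61 K.

1.61 K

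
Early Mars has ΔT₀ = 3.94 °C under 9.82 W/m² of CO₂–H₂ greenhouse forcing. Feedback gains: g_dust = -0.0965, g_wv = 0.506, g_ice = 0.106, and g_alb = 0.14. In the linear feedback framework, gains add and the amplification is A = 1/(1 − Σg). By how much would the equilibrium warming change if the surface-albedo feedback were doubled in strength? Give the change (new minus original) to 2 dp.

Original: g = 0.6555, ΔT = 3.94/(1−0.6555) = 11.4369 °C.
With doubled surface-albedo: g' = 0.7955, ΔT' = 3.94/(1−0.7955) = 19.2665 °C.
Change = 19.2665 − 11.4369 = 7.83 °C.

7.83 °C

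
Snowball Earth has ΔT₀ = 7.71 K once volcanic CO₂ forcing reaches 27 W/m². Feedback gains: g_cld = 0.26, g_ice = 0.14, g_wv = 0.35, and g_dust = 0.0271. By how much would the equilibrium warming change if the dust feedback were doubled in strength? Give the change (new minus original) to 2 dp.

4.79 K

Original: g = 0.7771, ΔT = 7.71/(1−0.7771) = 34.5895 K.
With doubled dust: g' = 0.8042, ΔT' = 7.71/(1−0.8042) = 39.3769 K.
Change = 39.3769 − 34.5895 = 4.79 K.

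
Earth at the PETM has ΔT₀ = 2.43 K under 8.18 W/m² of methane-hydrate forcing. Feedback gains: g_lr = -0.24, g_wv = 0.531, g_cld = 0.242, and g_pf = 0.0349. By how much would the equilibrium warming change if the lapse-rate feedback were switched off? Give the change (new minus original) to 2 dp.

7.03 K

Original: g = 0.5679, ΔT = 2.43/(1−0.5679) = 5.6237 K.
Without lapse-rate: g' = 0.8079, ΔT' = 2.43/(1−0.8079) = 12.6497 K.
Change = 12.6497 − 5.6237 = 7.03 K.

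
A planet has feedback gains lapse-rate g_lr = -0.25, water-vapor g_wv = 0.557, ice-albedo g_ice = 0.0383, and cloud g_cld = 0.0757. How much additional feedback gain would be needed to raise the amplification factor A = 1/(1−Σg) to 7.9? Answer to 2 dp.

Current total gain = 0.421.
Target gain for A = 7.9: g* = 1 − 1/7.9 = 0.8734.
Additional gain needed = 0.8734 − 0.421 = 0.45.

0.45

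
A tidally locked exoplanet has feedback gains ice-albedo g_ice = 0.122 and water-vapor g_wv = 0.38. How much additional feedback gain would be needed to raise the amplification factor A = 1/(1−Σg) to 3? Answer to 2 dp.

0.16

Current total gain = 0.502.
Target gain for A = 3: g* = 1 − 1/3 = 0.6667.
Additional gain needed = 0.6667 − 0.502 = 0.16.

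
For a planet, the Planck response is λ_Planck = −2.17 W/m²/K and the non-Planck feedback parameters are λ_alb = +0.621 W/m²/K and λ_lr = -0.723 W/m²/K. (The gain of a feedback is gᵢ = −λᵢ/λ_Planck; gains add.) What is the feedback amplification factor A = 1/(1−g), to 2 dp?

0.96

Convert to gains: g_alb = 0.621/2.17 = 0.2862; g_lr = -0.723/2.17 = -0.3332.
Total gain g = -0.047.
A = 1/(1 + 0.047) = 0.96.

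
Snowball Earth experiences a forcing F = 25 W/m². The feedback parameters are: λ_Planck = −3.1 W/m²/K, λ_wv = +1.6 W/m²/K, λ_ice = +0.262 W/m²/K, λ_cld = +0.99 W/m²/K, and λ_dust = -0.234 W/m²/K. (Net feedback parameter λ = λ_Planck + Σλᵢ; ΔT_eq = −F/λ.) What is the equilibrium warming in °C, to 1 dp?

Net feedback parameter λ = (−3.1) + (+1.6) + (+0.262) + (+0.99) + (-0.234) = -0.482 W/m²/K.
ΔT = −F/λ = −25/(-0.482) = 51.9 °C.

51.9 °C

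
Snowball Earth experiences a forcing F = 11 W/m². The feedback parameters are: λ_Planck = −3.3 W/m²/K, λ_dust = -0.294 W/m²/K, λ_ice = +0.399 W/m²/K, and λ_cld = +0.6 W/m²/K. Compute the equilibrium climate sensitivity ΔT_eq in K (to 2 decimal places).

Net feedback parameter λ = (−3.3) + (-0.294) + (+0.399) + (+0.6) = -2.595 W/m²/K.
ΔT = −F/λ = −11/(-2.595) = 4.24 K.

4.24 K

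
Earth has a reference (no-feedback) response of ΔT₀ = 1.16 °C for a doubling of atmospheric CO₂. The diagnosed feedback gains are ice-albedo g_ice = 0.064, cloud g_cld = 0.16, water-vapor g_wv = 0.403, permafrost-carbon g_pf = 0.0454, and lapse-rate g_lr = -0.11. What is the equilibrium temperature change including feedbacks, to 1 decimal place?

2.7 °C

Total gain g = 0.064 + 0.16 + 0.403 + 0.0454 − 0.11 = 0.5624.
Amplification A = 1/(1 − 0.5624) = 2.285.
ΔT = 1.16 × 2.285 = 2.7 °C.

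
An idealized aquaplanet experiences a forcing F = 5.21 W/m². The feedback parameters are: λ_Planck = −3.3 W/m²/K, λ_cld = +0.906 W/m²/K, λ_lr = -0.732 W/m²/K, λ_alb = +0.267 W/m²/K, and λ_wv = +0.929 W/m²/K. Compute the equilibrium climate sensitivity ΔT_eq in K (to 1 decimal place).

Net feedback parameter λ = (−3.3) + (+0.906) + (-0.732) + (+0.267) + (+0.929) = -1.93 W/m²/K.
ΔT = −F/λ = −5.21/(-1.93) = 2.7 K.

2.7 K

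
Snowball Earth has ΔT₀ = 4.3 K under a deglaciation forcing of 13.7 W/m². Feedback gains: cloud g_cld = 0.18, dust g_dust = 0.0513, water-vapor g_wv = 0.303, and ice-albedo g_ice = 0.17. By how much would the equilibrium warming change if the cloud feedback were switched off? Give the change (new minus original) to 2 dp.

Original: g = 0.7043, ΔT = 4.3/(1−0.7043) = 14.5418 K.
Without cloud: g' = 0.5243, ΔT' = 4.3/(1−0.5243) = 9.0393 K.
Change = 9.0393 − 14.5418 = -5.50 K.

-5.50 K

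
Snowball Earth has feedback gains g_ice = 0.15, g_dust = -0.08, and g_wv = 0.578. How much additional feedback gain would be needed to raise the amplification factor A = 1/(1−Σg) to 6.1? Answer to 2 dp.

0.19

Current total gain = 0.648.
Target gain for A = 6.1: g* = 1 − 1/6.1 = 0.8361.
Additional gain needed = 0.8361 − 0.648 = 0.19.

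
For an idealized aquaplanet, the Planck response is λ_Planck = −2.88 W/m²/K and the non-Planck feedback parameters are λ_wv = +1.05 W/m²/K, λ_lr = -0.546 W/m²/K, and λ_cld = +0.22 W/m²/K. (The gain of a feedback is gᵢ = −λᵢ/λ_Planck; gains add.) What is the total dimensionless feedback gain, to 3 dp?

0.251

Convert to gains: g_wv = 1.05/2.88 = 0.3646; g_lr = -0.546/2.88 = -0.1896; g_cld = 0.22/2.88 = 0.07639.
Total gain g = 0.25139.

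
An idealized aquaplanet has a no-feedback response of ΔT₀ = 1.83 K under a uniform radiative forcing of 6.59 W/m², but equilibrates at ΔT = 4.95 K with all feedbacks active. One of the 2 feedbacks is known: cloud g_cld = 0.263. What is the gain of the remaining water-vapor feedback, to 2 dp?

Amplification A = ΔT/ΔT₀ = 4.95/1.83 = 2.705.
Total gain g = 1 − 1/A = 1 − 1/2.705 = 0.6303.
The known gain is 0.263.
g_wv = 0.6303 − 0.263 = 0.37.

0.37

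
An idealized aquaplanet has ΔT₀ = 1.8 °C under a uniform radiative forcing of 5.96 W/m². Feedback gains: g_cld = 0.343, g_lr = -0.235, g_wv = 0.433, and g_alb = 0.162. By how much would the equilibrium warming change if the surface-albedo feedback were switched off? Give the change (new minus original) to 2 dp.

-2.14 °C

Original: g = 0.703, ΔT = 1.8/(1−0.703) = 6.0606 °C.
Without surface-albedo: g' = 0.541, ΔT' = 1.8/(1−0.541) = 3.9216 °C.
Change = 3.9216 − 6.0606 = -2.14 °C.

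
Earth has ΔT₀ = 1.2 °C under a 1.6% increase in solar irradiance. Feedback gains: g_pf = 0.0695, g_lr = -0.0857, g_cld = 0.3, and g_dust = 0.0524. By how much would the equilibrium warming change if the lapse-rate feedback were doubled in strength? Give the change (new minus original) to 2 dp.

-0.21 °C

Original: g = 0.3362, ΔT = 1.2/(1−0.3362) = 1.8078 °C.
With doubled lapse-rate: g' = 0.2505, ΔT' = 1.2/(1−0.2505) = 1.6011 °C.
Change = 1.6011 − 1.8078 = -0.21 °C.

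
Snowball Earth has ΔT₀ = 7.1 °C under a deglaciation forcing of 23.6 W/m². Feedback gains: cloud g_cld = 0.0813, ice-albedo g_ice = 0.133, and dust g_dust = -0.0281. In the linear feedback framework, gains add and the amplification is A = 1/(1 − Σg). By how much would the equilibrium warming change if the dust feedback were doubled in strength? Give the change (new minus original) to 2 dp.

Original: g = 0.1862, ΔT = 7.1/(1−0.1862) = 8.7245 °C.
With doubled dust: g' = 0.1581, ΔT' = 7.1/(1−0.1581) = 8.4333 °C.
Change = 8.4333 − 8.7245 = -0.29 °C.

-0.29 °C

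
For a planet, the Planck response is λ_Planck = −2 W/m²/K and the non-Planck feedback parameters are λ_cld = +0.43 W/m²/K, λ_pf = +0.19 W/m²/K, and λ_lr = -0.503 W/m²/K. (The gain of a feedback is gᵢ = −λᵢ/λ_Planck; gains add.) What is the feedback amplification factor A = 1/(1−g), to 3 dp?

1.062

Convert to gains: g_cld = 0.43/2 = 0.215; g_pf = 0.19/2 = 0.095; g_lr = -0.503/2 = -0.2515.
Total gain g = 0.0585.
A = 1/(1 − 0.0585) = 1.062.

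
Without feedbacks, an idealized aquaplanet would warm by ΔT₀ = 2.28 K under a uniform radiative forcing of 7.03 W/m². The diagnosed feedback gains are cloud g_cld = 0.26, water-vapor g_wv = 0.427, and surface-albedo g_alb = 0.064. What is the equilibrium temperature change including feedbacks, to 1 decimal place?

9.2 K

Total gain g = 0.26 + 0.427 + 0.064 = 0.751.
Amplification A = 1/(1 − 0.751) = 4.016.
ΔT = 2.28 × 4.016 = 9.2 K.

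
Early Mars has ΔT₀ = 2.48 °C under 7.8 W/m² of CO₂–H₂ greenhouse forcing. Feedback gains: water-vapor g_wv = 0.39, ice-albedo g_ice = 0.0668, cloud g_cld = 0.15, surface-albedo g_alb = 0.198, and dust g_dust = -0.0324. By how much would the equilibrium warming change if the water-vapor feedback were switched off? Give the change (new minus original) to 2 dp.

-6.88 °C

Original: g = 0.7724, ΔT = 2.48/(1−0.7724) = 10.8963 °C.
Without water-vapor: g' = 0.3824, ΔT' = 2.48/(1−0.3824) = 4.0155 °C.
Change = 4.0155 − 10.8963 = -6.88 °C.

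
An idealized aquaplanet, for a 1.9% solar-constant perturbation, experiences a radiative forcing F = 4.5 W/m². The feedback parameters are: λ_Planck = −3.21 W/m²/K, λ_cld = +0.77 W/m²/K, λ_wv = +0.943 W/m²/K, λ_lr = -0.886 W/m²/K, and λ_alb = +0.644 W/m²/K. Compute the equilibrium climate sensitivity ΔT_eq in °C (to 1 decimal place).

2.6 °C

Net feedback parameter λ = (−3.21) + (+0.77) + (+0.943) + (-0.886) + (+0.644) = -1.739 W/m²/K.
ΔT = −F/λ = −4.5/(-1.739) = 2.6 °C.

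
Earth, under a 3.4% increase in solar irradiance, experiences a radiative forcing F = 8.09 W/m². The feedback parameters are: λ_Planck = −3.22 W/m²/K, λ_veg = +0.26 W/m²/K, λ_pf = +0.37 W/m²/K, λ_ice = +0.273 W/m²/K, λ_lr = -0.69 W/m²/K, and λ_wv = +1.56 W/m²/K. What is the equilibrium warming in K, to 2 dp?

5.59 K

Net feedback parameter λ = (−3.22) + (+0.26) + (+0.37) + (+0.273) + (-0.69) + (+1.56) = -1.447 W/m²/K.
ΔT = −F/λ = −8.09/(-1.447) = 5.59 K.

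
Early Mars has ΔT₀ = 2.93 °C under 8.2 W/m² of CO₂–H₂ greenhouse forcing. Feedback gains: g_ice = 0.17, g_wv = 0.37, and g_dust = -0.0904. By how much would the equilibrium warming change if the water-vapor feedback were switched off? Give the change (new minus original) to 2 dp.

Original: g = 0.4496, ΔT = 2.93/(1−0.4496) = 5.3234 °C.
Without water-vapor: g' = 0.0796, ΔT' = 2.93/(1−0.0796) = 3.1834 °C.
Change = 3.1834 − 5.3234 = -2.14 °C.

-2.14 °C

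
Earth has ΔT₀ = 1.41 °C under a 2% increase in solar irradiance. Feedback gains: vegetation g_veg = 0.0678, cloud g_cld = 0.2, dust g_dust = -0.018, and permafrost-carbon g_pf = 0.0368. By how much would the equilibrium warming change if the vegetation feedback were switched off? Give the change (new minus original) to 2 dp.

Original: g = 0.2866, ΔT = 1.41/(1−0.2866) = 1.9765 °C.
Without vegetation: g' = 0.2188, ΔT' = 1.41/(1−0.2188) = 1.8049 °C.
Change = 1.8049 − 1.9765 = -0.17 °C.

-0.17 °C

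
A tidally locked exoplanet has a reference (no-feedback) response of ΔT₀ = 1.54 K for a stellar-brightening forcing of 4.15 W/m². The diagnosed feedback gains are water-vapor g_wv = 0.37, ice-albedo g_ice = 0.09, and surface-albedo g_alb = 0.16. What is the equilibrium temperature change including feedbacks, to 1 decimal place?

Total gain g = 0.37 + 0.09 + 0.16 = 0.62.
Amplification A = 1/(1 − 0.62) = 2.632.
ΔT = 1.54 × 2.632 = 4.1 K.

4.1 K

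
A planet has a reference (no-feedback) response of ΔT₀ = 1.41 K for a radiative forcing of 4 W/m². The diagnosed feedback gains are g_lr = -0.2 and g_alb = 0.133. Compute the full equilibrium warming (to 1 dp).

Total gain g = -0.2 + 0.133 = -0.067.
Amplification A = 1/(1 + 0.067) = 0.9372.
ΔT = 1.41 × 0.9372 = 1.3 K.

1.3 K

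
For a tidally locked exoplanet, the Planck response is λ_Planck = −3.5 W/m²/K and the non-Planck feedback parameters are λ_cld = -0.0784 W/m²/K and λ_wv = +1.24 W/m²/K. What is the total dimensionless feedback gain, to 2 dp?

Convert to gains: g_cld = -0.0784/3.5 = -0.0224; g_wv = 1.24/3.5 = 0.3543.
Total gain g = 0.3319.

0.33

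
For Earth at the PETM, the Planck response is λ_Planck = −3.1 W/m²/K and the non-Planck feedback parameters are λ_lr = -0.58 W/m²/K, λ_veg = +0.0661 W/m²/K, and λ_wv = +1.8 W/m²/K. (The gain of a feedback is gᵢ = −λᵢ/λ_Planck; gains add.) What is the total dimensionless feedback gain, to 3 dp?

0.415

Convert to gains: g_lr = -0.58/3.1 = -0.1871; g_veg = 0.0661/3.1 = 0.02132; g_wv = 1.8/3.1 = 0.5806.
Total gain g = 0.41482.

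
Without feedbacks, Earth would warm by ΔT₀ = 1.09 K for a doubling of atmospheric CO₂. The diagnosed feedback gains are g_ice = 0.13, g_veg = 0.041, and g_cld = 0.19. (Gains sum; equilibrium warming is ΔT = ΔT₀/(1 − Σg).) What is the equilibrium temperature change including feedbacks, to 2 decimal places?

Total gain g = 0.13 + 0.041 + 0.19 = 0.361.
Amplification A = 1/(1 − 0.361) = 1.565.
ΔT = 1.09 × 1.565 = 1.71 K.

1.71 K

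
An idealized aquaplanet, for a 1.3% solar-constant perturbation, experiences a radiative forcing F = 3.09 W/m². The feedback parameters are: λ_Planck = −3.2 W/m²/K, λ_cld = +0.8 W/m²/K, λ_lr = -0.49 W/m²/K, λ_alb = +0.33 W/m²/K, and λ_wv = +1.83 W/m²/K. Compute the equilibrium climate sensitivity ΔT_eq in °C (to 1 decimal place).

Net feedback parameter λ = (−3.2) + (+0.8) + (-0.49) + (+0.33) + (+1.83) = -0.73 W/m²/K.
ΔT = −F/λ = −3.09/(-0.73) = 4.2 °C.

4.2 °C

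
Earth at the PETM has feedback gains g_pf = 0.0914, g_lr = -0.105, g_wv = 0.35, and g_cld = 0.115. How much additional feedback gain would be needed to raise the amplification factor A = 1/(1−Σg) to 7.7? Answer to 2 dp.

0.42

Current total gain = 0.4514.
Target gain for A = 7.7: g* = 1 − 1/7.7 = 0.8701.
Additional gain needed = 0.8701 − 0.4514 = 0.42.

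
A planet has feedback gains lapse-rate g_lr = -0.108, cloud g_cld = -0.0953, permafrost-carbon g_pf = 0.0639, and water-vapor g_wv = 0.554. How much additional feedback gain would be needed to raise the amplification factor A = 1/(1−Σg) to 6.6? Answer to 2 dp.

0.43

Current total gain = 0.4146.
Target gain for A = 6.6: g* = 1 − 1/6.6 = 0.8485.
Additional gain needed = 0.8485 − 0.4146 = 0.43.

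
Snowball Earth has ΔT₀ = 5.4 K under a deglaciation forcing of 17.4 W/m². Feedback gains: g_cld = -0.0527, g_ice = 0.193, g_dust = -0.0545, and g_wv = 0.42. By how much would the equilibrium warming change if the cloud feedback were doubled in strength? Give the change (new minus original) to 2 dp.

-1.05 K

Original: g = 0.5058, ΔT = 5.4/(1−0.5058) = 10.9268 K.
With doubled cloud: g' = 0.4531, ΔT' = 5.4/(1−0.4531) = 9.8738 K.
Change = 9.8738 − 10.9268 = -1.05 K.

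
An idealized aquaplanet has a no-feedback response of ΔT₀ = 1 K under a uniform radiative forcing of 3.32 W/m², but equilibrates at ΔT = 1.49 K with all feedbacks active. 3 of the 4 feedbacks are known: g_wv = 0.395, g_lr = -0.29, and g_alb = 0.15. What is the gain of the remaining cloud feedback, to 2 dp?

0.07

Amplification A = ΔT/ΔT₀ = 1.49/1 = 1.49.
Total gain g = 1 − 1/A = 1 − 1/1.49 = 0.3289.
Known gains sum to 0.395 − 0.29 + 0.15 = 0.255.
g_cld = 0.3289 − 0.255 = 0.07.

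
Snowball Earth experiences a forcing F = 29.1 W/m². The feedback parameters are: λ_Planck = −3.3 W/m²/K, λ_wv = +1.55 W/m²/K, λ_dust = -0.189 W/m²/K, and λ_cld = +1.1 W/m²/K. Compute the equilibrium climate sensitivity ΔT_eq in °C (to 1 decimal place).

34.7 °C

Net feedback parameter λ = (−3.3) + (+1.55) + (-0.189) + (+1.1) = -0.839 W/m²/K.
ΔT = −F/λ = −29.1/(-0.839) = 34.7 °C.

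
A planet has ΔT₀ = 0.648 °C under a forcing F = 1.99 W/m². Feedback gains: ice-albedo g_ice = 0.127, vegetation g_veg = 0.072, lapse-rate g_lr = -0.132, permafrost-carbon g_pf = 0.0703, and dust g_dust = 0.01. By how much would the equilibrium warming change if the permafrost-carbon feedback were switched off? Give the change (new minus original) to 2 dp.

-0.06 °C

Original: g = 0.1473, ΔT = 0.648/(1−0.1473) = 0.7599 °C.
Without permafrost-carbon: g' = 0.077, ΔT' = 0.648/(1−0.077) = 0.7021 °C.
Change = 0.7021 − 0.7599 = -0.06 °C.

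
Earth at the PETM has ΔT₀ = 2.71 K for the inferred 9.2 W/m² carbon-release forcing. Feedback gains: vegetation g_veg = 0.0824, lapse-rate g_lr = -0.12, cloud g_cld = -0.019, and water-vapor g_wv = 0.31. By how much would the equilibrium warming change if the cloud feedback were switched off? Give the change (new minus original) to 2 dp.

Original: g = 0.2534, ΔT = 2.71/(1−0.2534) = 3.6298 K.
Without cloud: g' = 0.2724, ΔT' = 2.71/(1−0.2724) = 3.7246 K.
Change = 3.7246 − 3.6298 = 0.09 K.

0.09 K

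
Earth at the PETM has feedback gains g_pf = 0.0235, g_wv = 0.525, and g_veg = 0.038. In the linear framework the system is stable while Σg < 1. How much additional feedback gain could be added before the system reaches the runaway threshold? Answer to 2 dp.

Current total gain = 0.0235 + 0.525 + 0.038 = 0.5865.
Margin to runaway = 1 − 0.5865 = 0.41.

0.41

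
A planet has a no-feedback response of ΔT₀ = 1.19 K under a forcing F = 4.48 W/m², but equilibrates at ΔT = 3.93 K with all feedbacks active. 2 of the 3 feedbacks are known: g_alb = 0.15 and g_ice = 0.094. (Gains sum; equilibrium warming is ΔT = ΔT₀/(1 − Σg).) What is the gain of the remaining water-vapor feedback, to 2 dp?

Amplification A = ΔT/ΔT₀ = 3.93/1.19 = 3.303.
Total gain g = 1 − 1/A = 1 − 1/3.303 = 0.6972.
Known gains sum to 0.15 + 0.094 = 0.244.
g_wv = 0.6972 − 0.244 = 0.45.

0.45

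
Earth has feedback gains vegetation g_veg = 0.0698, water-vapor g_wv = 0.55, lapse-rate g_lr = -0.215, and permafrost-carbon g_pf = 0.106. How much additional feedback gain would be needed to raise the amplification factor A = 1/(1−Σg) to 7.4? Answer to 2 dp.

Current total gain = 0.5108.
Target gain for A = 7.4: g* = 1 − 1/7.4 = 0.8649.
Additional gain needed = 0.8649 − 0.5108 = 0.35.

0.35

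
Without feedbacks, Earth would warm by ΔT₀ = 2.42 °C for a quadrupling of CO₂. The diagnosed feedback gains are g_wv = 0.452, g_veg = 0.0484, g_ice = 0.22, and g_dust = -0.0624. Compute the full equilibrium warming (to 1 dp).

Total gain g = 0.452 + 0.0484 + 0.22 − 0.0624 = 0.658.
Amplification A = 1/(1 − 0.658) = 2.924.
ΔT = 2.42 × 2.924 = 7.1 °C.

7.1 °C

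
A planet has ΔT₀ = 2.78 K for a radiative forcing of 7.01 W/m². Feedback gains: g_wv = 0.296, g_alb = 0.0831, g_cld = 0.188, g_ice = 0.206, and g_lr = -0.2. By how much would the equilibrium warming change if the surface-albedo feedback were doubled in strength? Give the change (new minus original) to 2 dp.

1.57 K

Original: g = 0.5731, ΔT = 2.78/(1−0.5731) = 6.5121 K.
With doubled surface-albedo: g' = 0.6562, ΔT' = 2.78/(1−0.6562) = 8.0861 K.
Change = 8.0861 − 6.5121 = 1.57 K.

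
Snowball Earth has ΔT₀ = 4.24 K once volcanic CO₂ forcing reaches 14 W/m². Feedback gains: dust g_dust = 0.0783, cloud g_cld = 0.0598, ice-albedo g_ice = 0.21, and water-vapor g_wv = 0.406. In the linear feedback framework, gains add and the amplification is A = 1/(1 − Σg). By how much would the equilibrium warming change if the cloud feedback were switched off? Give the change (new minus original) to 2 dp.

Original: g = 0.7541, ΔT = 4.24/(1−0.7541) = 17.2428 K.
Without cloud: g' = 0.6943, ΔT' = 4.24/(1−0.6943) = 13.8698 K.
Change = 13.8698 − 17.2428 = -3.37 K.

-3.37 K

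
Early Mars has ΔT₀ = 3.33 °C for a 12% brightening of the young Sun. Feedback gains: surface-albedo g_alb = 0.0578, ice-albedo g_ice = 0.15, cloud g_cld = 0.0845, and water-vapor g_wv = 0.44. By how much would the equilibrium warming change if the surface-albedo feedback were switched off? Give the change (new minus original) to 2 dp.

-2.21 °C

Original: g = 0.7323, ΔT = 3.33/(1−0.7323) = 12.4393 °C.
Without surface-albedo: g' = 0.6745, ΔT' = 3.33/(1−0.6745) = 10.2304 °C.
Change = 10.2304 − 12.4393 = -2.21 °C.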